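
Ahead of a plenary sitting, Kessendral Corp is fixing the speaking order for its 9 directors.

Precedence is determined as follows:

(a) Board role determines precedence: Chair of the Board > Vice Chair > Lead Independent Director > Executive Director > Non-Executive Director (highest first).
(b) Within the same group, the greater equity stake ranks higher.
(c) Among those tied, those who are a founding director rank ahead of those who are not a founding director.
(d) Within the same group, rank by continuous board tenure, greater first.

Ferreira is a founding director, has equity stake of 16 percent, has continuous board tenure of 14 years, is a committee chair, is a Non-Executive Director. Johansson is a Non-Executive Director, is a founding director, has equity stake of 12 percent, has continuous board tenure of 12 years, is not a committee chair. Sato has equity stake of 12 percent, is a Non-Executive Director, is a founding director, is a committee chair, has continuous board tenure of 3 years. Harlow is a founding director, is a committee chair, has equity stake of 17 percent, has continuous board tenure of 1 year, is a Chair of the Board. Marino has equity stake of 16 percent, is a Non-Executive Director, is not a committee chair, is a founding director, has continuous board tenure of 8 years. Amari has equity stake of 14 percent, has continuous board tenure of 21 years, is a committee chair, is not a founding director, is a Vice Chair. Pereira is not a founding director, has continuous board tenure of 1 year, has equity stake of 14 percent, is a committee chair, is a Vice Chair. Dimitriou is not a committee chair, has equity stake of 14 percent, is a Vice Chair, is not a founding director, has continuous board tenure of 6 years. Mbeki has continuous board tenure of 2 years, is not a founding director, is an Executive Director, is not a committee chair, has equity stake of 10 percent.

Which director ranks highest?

Harlow

By board role: Harlow (Chair of the Board); then Amari, Dimitriou and Pereira (Vice Chair); then Mbeki (Executive Director); then Ferreira, Marino, Johansson and Sato (Non-Executive Director).
Amari, Dimitriou and Pereira all have equity stake 14 percent, so the next rule applies.
Amari, Dimitriou and Pereira are each not a founding director, so the next rule applies.
Among Amari, Dimitriou and Pereira, by continuous board tenure (higher first): Amari (21 years) before Dimitriou (6 years) before Pereira (1 year).
Among Ferreira, Marino, Johansson and Sato, by equity stake (higher first): Ferreira and Marino (16 percent) before Johansson and Sato (12 percent).
Ferreira and Marino are each a founding director, so the next rule applies.
Among Ferreira and Marino, by continuous board tenure (higher first): Ferreira (14 years) before Marino (8 years).
Johansson and Sato are each a founding director, so the next rule applies.
Among Johansson and Sato, by continuous board tenure (higher first): Johansson (12 years) before Sato (3 years).
Order: Harlow, Amari, Dimitriou, Pereira, Mbeki, Ferreira, Marino, Johansson, Sato.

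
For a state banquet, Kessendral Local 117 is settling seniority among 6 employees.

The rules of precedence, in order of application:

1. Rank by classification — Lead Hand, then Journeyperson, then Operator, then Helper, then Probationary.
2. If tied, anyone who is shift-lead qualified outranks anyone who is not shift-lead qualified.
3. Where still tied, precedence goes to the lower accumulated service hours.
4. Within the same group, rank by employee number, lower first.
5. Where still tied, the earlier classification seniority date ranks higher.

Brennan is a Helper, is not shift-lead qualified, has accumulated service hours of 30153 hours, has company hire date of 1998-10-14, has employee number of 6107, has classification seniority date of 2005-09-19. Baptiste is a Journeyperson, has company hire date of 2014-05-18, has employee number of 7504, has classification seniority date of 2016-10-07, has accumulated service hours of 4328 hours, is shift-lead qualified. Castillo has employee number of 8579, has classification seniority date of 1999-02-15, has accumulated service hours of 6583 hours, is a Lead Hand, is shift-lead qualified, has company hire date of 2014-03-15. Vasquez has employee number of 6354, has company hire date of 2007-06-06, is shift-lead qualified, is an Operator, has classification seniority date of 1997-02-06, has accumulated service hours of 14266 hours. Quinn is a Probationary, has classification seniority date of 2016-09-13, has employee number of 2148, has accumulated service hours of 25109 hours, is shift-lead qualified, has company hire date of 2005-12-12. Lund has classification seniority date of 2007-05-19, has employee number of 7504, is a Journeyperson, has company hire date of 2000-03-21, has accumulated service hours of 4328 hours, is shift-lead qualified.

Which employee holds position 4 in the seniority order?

Vasquez

By classification: Castillo (Lead Hand); then Lund and Baptiste (Journeyperson); then Vasquez (Operator); then Brennan (Helper); then Quinn (Probationary).
Lund and Baptiste are each shift-lead qualified, so the next rule applies.
Lund and Baptiste both have accumulated service hours 4328 hours, so the next rule applies.
Lund and Baptiste both have employee number 7504, so the next rule applies.
Among Lund and Baptiste, by classification seniority date (earlier first): Lund (2007-05-19) before Baptiste (2016-10-07).
Order: Castillo, Lund, Baptiste, Vasquez, Brennan, Quinn.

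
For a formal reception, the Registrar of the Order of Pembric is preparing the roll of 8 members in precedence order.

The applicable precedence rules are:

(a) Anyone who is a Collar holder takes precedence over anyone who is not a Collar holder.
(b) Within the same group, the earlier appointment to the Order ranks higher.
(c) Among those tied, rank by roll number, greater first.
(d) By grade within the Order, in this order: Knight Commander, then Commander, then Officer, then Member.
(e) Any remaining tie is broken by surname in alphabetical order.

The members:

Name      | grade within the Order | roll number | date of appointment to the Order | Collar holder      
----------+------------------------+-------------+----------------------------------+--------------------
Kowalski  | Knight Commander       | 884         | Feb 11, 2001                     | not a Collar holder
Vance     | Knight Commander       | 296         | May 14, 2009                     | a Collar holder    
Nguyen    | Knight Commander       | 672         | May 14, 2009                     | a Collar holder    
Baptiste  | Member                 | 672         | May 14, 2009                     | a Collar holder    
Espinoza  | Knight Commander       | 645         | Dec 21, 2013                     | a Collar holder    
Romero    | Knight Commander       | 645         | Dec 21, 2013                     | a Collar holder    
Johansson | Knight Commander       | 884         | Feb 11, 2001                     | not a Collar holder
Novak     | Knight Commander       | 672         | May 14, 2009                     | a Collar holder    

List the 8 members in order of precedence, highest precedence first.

By the first rule: Nguyen, Novak, Baptiste, Vance, Espinoza and Romero (each a Collar holder); then Johansson and Kowalski (both not a Collar holder).
Among Nguyen, Novak, Baptiste, Vance, Espinoza and Romero, by date of appointment to the Order (earlier first): Nguyen, Novak, Baptiste and Vance (May 14, 2009) before Espinoza and Romero (Dec 21, 2013).
Among Nguyen, Novak, Baptiste and Vance, by roll number (higher first): Nguyen, Novak and Baptiste (672) before Vance (296).
Among Nguyen, Novak and Baptiste, by grade within the Order: Nguyen and Novak (Knight Commander) before Baptiste (Member).
Among Nguyen and Novak, alphabetically by surname: Nguyen before Novak.
Espinoza and Romero both have roll number 645, so the next rule applies.
Espinoza and Romero are each Knight Commander, so the next rule applies.
Among Espinoza and Romero, alphabetically by surname: Espinoza before Romero.
Johansson and Kowalski both have date of appointment to the Order Feb 11, 2001, so the next rule applies.
Johansson and Kowalski both have roll number 884, so the next rule applies.
Johansson and Kowalski are each Knight Commander, so the next rule applies.
Among Johansson and Kowalski, alphabetically by surname: Johansson before Kowalski.
Full order: Nguyen, Novak, Baptiste, Vance, Espinoza, Romero, Johansson, Kowalski.

Nguyen, Novak, Baptiste, Vance, Espinoza, Romero, Johansson, Kowalski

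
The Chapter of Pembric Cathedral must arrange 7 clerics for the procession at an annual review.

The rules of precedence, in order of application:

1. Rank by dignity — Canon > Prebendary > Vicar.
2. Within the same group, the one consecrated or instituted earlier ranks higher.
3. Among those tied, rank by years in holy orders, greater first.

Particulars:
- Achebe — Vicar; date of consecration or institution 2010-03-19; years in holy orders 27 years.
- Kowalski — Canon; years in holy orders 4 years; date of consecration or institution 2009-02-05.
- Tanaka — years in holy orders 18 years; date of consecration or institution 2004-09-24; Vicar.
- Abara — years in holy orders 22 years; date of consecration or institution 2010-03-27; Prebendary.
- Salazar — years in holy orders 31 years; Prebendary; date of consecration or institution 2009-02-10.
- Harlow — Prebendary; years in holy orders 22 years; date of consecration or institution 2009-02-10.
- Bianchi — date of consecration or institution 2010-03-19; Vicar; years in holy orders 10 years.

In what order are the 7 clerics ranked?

By dignity: Kowalski (Canon); then Salazar, Harlow and Abara (Prebendary); then Tanaka, Achebe and Bianchi (Vicar).
Among Salazar, Harlow and Abara, by date of consecration or institution (earlier first): Salazar and Harlow (2009-02-10) before Abara (2010-03-27).
Among Salazar and Harlow, by years in holy orders (higher first): Salazar (31 years) before Harlow (22 years).
Among Tanaka, Achebe and Bianchi, by date of consecration or institution (earlier first): Tanaka (2004-09-24) before Achebe and Bianchi (2010-03-19).
Among Achebe and Bianchi, by years in holy orders (higher first): Achebe (27 years) before Bianchi (10 years).
Full order: Kowalski, Salazar, Harlow, Abara, Tanaka, Achebe, Bianchi.

Kowalski, Salazar, Harlow, Abara, Tanaka, Achebe, Bianchi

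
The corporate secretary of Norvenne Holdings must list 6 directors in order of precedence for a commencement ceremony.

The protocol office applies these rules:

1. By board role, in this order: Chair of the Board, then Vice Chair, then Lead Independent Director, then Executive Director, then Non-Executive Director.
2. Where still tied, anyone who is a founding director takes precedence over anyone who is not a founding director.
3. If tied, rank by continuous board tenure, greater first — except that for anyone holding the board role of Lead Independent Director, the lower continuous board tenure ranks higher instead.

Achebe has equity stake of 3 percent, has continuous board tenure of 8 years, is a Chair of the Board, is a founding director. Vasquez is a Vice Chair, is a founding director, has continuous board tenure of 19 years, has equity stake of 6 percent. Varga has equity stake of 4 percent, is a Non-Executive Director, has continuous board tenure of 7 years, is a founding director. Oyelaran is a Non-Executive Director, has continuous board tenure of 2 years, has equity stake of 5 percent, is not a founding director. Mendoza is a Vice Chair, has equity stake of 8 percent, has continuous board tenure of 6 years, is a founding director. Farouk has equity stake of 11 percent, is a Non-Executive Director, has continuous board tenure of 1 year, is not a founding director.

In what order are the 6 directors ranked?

Achebe, Vasquez, Mendoza, Varga, Oyelaran, Farouk

By board role: Achebe (Chair of the Board); then Vasquez and Mendoza (Vice Chair); then Varga, Oyelaran and Farouk (Non-Executive Director).
Vasquez and Mendoza are each a founding director, so the next rule applies.
Among Vasquez and Mendoza, by continuous board tenure (higher first): Vasquez (19 years) before Mendoza (6 years).
Among Varga, Oyelaran and Farouk, a founding director before not a founding director: Varga (a founding director) before Oyelaran and Farouk (not a founding director).
Among Oyelaran and Farouk, by continuous board tenure (higher first): Oyelaran (2 years) before Farouk (1 year).
Full order: Achebe, Vasquez, Mendoza, Varga, Oyelaran, Farouk.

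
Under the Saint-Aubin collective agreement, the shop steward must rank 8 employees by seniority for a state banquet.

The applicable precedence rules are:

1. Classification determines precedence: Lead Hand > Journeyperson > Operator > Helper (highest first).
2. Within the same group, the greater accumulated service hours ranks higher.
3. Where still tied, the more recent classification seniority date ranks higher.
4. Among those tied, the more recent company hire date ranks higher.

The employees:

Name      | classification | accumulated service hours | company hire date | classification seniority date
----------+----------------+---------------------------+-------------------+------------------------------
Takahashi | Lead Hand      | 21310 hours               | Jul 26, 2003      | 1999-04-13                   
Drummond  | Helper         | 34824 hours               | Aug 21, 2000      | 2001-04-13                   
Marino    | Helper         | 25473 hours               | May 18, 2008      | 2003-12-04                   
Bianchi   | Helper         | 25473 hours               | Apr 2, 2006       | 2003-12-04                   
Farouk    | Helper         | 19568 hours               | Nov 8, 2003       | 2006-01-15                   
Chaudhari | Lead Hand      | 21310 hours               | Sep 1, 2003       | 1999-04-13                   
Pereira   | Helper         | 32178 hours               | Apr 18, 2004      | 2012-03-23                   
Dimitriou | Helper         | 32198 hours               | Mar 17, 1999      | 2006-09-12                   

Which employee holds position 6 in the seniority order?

By classification: Chaudhari and Takahashi (Lead Hand); then Drummond, Dimitriou, Pereira, Marino, Bianchi and Farouk (Helper).
Chaudhari and Takahashi both have accumulated service hours 21310 hours, so the next rule applies.
Chaudhari and Takahashi both have classification seniority date 1999-04-13, so the next rule applies.
Among Chaudhari and Takahashi, by company hire date (later first): Chaudhari (Sep 1, 2003) before Takahashi (Jul 26, 2003).
Among Drummond, Dimitriou, Pereira, Marino, Bianchi and Farouk, by accumulated service hours (higher first): Drummond (34824 hours) before Dimitriou (32198 hours) before Pereira (32178 hours) before Marino and Bianchi (25473 hours) before Farouk (19568 hours).
Marino and Bianchi both have classification seniority date 2003-12-04, so the next rule applies.
Among Marino and Bianchi, by company hire date (later first): Marino (May 18, 2008) before Bianchi (Apr 2, 2006).
Order: Chaudhari, Takahashi, Drummond, Dimitriou, Pereira, Marino, Bianchi, Farouk.

Marino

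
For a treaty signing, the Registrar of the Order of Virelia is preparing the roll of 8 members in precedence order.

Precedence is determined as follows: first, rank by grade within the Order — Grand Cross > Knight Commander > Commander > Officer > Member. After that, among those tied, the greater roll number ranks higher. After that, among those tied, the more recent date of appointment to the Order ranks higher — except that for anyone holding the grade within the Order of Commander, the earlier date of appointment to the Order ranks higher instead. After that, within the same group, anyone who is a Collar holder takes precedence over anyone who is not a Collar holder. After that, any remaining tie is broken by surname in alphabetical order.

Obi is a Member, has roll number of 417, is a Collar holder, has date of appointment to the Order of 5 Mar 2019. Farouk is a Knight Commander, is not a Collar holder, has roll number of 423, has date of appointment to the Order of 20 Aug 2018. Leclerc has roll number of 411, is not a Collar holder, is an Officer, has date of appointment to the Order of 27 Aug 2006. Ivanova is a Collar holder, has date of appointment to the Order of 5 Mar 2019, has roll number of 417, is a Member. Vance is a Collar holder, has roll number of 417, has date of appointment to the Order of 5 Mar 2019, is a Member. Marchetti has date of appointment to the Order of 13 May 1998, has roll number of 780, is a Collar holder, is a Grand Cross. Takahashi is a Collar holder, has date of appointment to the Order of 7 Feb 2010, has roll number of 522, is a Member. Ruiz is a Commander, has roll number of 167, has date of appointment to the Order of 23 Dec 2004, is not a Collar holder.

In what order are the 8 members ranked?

Marchetti, Farouk, Ruiz, Leclerc, Takahashi, Ivanova, Obi, Vance

By grade within the Order: Marchetti (Grand Cross); then Farouk (Knight Commander); then Ruiz (Commander); then Leclerc (Officer); then Takahashi, Ivanova, Obi and Vance (Member).
Among Takahashi, Ivanova, Obi and Vance, by roll number (higher first): Takahashi (522) before Ivanova, Obi and Vance (417).
Ivanova, Obi and Vance all have date of appointment to the Order 5 Mar 2019, so the next rule applies.
Ivanova, Obi and Vance are each a Collar holder, so the next rule applies.
Among Ivanova, Obi and Vance, alphabetically by surname: Ivanova before Obi before Vance.
Full order: Marchetti, Farouk, Ruiz, Leclerc, Takahashi, Ivanova, Obi, Vance.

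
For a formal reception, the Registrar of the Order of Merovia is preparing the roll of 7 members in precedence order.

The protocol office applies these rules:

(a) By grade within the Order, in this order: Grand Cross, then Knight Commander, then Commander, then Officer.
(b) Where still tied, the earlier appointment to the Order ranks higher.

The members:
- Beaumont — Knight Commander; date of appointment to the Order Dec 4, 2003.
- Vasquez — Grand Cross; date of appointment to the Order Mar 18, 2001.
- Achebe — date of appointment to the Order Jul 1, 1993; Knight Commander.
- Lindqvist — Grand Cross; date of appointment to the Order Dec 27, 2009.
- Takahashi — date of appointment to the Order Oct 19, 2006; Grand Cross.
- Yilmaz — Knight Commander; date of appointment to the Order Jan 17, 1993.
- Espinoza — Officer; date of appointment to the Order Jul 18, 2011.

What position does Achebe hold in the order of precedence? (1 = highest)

5

By grade within the Order: Vasquez, Takahashi and Lindqvist (Grand Cross); then Yilmaz, Achebe and Beaumont (Knight Commander); then Espinoza (Officer).
Among Vasquez, Takahashi and Lindqvist, by date of appointment to the Order (earlier first): Vasquez (Mar 18, 2001) before Takahashi (Oct 19, 2006) before Lindqvist (Dec 27, 2009).
Among Yilmaz, Achebe and Beaumont, by date of appointment to the Order (earlier first): Yilmaz (Jan 17, 1993) before Achebe (Jul 1, 1993) before Beaumont (Dec 4, 2003).
Order: Vasquez, Takahashi, Lindqvist, Yilmaz, Achebe, Beaumont, Espinoza. So position 5.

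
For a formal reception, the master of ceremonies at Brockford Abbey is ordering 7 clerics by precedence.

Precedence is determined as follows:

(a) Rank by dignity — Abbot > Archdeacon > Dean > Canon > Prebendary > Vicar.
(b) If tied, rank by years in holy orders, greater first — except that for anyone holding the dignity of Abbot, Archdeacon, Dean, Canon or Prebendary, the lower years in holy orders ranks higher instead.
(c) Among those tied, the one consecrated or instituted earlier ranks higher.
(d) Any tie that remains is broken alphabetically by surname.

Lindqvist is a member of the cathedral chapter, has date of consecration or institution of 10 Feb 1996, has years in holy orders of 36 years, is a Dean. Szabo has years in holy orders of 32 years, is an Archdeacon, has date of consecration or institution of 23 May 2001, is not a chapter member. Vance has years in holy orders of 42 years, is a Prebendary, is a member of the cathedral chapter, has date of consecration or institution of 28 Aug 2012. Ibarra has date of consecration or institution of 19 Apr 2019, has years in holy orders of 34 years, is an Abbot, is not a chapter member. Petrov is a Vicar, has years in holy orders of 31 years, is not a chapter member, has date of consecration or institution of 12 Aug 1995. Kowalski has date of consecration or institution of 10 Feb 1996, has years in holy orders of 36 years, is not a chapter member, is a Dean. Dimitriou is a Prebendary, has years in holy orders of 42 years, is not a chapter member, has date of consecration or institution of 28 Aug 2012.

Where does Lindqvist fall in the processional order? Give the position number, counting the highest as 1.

4

By dignity: Ibarra (Abbot); then Szabo (Archdeacon); then Kowalski and Lindqvist (Dean); then Dimitriou and Vance (Prebendary); then Petrov (Vicar).
Kowalski and Lindqvist both have years in holy orders 36 years, so the next rule applies.
Kowalski and Lindqvist both have date of consecration or institution 10 Feb 1996, so the next rule applies.
Among Kowalski and Lindqvist, alphabetically by surname: Kowalski before Lindqvist.
Dimitriou and Vance both have years in holy orders 42 years, so the next rule applies.
Dimitriou and Vance both have date of consecration or institution 28 Aug 2012, so the next rule applies.
Among Dimitriou and Vance, alphabetically by surname: Dimitriou before Vance.
Order: Ibarra, Szabo, Kowalski, Lindqvist, Dimitriou, Vance, Petrov. So position 4.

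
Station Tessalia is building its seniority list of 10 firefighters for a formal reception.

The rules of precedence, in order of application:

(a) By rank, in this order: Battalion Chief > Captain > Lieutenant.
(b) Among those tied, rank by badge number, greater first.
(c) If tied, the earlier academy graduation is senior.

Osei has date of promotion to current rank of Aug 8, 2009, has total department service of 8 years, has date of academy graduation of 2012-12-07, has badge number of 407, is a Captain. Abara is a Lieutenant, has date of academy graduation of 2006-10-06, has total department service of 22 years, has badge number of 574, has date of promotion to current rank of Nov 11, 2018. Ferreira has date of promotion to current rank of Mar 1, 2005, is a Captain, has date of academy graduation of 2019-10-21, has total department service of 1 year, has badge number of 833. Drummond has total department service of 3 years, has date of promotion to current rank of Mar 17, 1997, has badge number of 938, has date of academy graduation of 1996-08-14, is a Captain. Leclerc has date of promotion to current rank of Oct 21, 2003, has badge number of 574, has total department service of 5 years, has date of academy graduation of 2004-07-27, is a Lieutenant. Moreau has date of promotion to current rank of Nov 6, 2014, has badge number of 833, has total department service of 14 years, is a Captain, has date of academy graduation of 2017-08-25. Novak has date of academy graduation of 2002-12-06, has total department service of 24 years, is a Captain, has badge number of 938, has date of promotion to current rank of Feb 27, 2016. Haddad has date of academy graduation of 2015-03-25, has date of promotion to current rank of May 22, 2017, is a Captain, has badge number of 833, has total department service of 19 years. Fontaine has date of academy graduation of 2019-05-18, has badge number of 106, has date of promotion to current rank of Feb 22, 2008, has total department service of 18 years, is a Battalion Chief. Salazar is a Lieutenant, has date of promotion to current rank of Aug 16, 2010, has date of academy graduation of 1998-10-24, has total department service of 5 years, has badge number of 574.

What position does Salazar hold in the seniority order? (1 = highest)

By rank: Fontaine (Battalion Chief); then Drummond, Novak, Haddad, Moreau, Ferreira and Osei (Captain); then Salazar, Leclerc and Abara (Lieutenant).
Among Drummond, Novak, Haddad, Moreau, Ferreira and Osei, by badge number (higher first): Drummond and Novak (938) before Haddad, Moreau and Ferreira (833) before Osei (407).
Among Drummond and Novak, by date of academy graduation (earlier first): Drummond (1996-08-14) before Novak (2002-12-06).
Among Haddad, Moreau and Ferreira, by date of academy graduation (earlier first): Haddad (2015-03-25) before Moreau (2017-08-25) before Ferreira (2019-10-21).
Salazar, Leclerc and Abara all have badge number 574, so the next rule applies.
Among Salazar, Leclerc and Abara, by date of academy graduation (earlier first): Salazar (1998-10-24) before Leclerc (2004-07-27) before Abara (2006-10-06).
Order: Fontaine, Drummond, Novak, Haddad, Moreau, Ferreira, Osei, Salazar, Leclerc, Abara. So position 8.

8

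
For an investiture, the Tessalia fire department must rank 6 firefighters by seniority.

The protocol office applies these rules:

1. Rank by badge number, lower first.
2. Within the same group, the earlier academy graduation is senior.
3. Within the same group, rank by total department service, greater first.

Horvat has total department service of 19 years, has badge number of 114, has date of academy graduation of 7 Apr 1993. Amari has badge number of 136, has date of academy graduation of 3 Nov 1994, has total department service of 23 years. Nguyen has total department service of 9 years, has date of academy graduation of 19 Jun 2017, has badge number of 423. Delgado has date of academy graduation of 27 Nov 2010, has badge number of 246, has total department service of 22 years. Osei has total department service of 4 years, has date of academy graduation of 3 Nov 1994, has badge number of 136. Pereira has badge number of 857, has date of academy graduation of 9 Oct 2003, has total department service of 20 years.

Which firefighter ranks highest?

Horvat

By badge number (lower first): Horvat (114); then Amari and Osei (both 136); then Delgado (246); then Nguyen (423); then Pereira (857).
Amari and Osei both have date of academy graduation 3 Nov 1994, so the next rule applies.
Among Amari and Osei, by total department service (higher first): Amari (23 years) before Osei (4 years).
Order: Horvat, Amari, Osei, Delgado, Nguyen, Pereira.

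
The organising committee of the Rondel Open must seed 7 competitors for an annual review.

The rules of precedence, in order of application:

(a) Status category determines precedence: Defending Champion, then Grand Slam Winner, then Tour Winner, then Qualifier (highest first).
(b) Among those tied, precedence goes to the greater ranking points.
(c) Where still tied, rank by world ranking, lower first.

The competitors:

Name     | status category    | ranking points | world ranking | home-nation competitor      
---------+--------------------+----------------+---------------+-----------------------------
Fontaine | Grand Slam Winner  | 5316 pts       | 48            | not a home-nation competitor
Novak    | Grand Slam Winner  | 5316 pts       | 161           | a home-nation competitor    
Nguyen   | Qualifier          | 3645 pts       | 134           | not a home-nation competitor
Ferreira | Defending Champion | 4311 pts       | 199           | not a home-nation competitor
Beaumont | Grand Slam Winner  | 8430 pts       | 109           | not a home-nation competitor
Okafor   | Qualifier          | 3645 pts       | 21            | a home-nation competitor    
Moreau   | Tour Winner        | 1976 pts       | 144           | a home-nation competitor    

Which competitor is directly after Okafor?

By status category: Ferreira (Defending Champion); then Beaumont, Fontaine and Novak (Grand Slam Winner); then Moreau (Tour Winner); then Okafor and Nguyen (Qualifier).
Among Beaumont, Fontaine and Novak, by ranking points (higher first): Beaumont (8430 pts) before Fontaine and Novak (5316 pts).
Among Fontaine and Novak, by world ranking (lower first): Fontaine (48) before Novak (161).
Okafor and Nguyen both have ranking points 3645 pts, so the next rule applies.
Among Okafor and Nguyen, by world ranking (lower first): Okafor (21) before Nguyen (134).
Order: Ferreira, Beaumont, Fontaine, Novak, Moreau, Okafor, Nguyen.

Nguyen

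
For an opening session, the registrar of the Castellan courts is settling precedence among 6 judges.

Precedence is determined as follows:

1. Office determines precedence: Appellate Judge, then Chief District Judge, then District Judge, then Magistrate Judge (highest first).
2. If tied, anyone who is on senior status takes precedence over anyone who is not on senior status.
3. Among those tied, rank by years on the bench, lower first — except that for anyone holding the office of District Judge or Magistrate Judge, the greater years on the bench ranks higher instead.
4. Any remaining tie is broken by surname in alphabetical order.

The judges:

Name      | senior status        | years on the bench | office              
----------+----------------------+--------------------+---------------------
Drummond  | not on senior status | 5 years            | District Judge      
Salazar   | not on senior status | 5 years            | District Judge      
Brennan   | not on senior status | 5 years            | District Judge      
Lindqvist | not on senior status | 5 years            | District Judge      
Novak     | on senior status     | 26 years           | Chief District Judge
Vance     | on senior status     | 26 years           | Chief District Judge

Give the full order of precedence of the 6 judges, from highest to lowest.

Novak, Vance, Brennan, Drummond, Lindqvist, Salazar

By office: Novak and Vance (Chief District Judge); then Brennan, Drummond, Lindqvist and Salazar (District Judge).
Novak and Vance are each on senior status, so the next rule applies.
Novak and Vance both have years on the bench 26 years, so the next rule applies.
Among Novak and Vance, alphabetically by surname: Novak before Vance.
Brennan, Drummond, Lindqvist and Salazar are each not on senior status, so the next rule applies.
Brennan, Drummond, Lindqvist and Salazar all have years on the bench 5 years, so the next rule applies.
Among Brennan, Drummond, Lindqvist and Salazar, alphabetically by surname: Brennan before Drummond before Lindqvist before Salazar.
Full order: Novak, Vance, Brennan, Drummond, Lindqvist, Salazar.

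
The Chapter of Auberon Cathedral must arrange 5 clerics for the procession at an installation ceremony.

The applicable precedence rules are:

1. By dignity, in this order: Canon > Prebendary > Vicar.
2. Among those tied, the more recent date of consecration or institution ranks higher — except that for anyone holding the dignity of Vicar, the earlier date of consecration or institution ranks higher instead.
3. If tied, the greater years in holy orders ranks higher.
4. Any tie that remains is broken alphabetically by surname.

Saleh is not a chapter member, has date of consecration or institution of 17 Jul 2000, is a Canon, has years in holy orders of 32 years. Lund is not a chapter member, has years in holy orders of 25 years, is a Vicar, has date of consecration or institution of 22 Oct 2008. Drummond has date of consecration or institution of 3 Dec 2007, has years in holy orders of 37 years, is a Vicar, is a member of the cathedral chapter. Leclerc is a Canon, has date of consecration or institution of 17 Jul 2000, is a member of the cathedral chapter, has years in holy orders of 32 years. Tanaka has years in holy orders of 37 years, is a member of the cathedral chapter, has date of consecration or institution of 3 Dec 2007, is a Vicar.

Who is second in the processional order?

Saleh

By dignity: Leclerc and Saleh (Canon); then Drummond, Tanaka and Lund (Vicar).
Leclerc and Saleh both have date of consecration or institution 17 Jul 2000, so the next rule applies.
Leclerc and Saleh both have years in holy orders 32 years, so the next rule applies.
Among Leclerc and Saleh, alphabetically by surname: Leclerc before Saleh.
Among Drummond, Tanaka and Lund, by date of consecration or institution (earlier first) (reversed rule for this group): Drummond and Tanaka (3 Dec 2007) before Lund (22 Oct 2008).
Drummond and Tanaka both have years in holy orders 37 years, so the next rule applies.
Among Drummond and Tanaka, alphabetically by surname: Drummond before Tanaka.
Order: Leclerc, Saleh, Drummond, Tanaka, Lund.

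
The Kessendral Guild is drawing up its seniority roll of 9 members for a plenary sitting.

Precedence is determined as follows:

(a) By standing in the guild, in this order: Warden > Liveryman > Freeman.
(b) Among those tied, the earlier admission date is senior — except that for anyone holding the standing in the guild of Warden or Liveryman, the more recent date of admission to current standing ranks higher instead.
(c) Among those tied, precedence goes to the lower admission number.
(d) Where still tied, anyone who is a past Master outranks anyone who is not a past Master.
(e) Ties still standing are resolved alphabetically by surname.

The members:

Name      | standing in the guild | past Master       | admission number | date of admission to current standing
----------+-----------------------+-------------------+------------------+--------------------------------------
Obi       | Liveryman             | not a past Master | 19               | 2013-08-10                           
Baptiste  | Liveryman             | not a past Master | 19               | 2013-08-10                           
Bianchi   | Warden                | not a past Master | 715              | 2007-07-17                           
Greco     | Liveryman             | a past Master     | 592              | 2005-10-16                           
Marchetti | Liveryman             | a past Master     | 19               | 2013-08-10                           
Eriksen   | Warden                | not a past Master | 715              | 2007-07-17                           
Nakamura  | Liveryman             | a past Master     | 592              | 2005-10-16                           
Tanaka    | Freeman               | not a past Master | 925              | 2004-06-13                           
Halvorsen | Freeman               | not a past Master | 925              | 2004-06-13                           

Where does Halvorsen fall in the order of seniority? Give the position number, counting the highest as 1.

By standing in the guild: Bianchi and Eriksen (Warden); then Marchetti, Baptiste, Obi, Greco and Nakamura (Liveryman); then Halvorsen and Tanaka (Freeman).
Bianchi and Eriksen both have date of admission to current standing 2007-07-17, so the next rule applies.
Bianchi and Eriksen both have admission number 715, so the next rule applies.
Bianchi and Eriksen are each not a past Master, so the next rule applies.
Among Bianchi and Eriksen, alphabetically by surname: Bianchi before Eriksen.
Among Marchetti, Baptiste, Obi, Greco and Nakamura, by date of admission to current standing (later first) (reversed rule for this group): Marchetti, Baptiste and Obi (2013-08-10) before Greco and Nakamura (2005-10-16).
Marchetti, Baptiste and Obi all have admission number 19, so the next rule applies.
Among Marchetti, Baptiste and Obi, a past Master before not a past Master: Marchetti (a past Master) before Baptiste and Obi (not a past Master).
Among Baptiste and Obi, alphabetically by surname: Baptiste before Obi.
Greco and Nakamura both have admission number 592, so the next rule applies.
Greco and Nakamura are each a past Master, so the next rule applies.
Among Greco and Nakamura, alphabetically by surname: Greco before Nakamura.
Halvorsen and Tanaka both have date of admission to current standing 2004-06-13, so the next rule applies.
Halvorsen and Tanaka both have admission number 925, so the next rule applies.
Halvorsen and Tanaka are each not a past Master, so the next rule applies.
Among Halvorsen and Tanaka, alphabetically by surname: Halvorsen before Tanaka.
Order: Bianchi, Eriksen, Marchetti, Baptiste, Obi, Greco, Nakamura, Halvorsen, Tanaka. So position 8.

8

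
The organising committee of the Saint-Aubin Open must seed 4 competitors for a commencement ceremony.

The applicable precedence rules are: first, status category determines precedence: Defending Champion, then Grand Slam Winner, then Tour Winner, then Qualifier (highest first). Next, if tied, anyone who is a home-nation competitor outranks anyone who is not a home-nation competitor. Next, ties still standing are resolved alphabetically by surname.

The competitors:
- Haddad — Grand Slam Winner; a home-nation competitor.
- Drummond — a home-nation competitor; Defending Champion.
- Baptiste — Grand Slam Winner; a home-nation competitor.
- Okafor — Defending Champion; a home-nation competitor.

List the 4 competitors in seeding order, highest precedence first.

By status category: Drummond and Okafor (Defending Champion); then Baptiste and Haddad (Grand Slam Winner).
Drummond and Okafor are each a home-nation competitor, so the next rule applies.
Among Drummond and Okafor, alphabetically by surname: Drummond before Okafor.
Baptiste and Haddad are each a home-nation competitor, so the next rule applies.
Among Baptiste and Haddad, alphabetically by surname: Baptiste before Haddad.
Full order: Drummond, Okafor, Baptiste, Haddad.

Drummond, Okafor, Baptiste, Haddad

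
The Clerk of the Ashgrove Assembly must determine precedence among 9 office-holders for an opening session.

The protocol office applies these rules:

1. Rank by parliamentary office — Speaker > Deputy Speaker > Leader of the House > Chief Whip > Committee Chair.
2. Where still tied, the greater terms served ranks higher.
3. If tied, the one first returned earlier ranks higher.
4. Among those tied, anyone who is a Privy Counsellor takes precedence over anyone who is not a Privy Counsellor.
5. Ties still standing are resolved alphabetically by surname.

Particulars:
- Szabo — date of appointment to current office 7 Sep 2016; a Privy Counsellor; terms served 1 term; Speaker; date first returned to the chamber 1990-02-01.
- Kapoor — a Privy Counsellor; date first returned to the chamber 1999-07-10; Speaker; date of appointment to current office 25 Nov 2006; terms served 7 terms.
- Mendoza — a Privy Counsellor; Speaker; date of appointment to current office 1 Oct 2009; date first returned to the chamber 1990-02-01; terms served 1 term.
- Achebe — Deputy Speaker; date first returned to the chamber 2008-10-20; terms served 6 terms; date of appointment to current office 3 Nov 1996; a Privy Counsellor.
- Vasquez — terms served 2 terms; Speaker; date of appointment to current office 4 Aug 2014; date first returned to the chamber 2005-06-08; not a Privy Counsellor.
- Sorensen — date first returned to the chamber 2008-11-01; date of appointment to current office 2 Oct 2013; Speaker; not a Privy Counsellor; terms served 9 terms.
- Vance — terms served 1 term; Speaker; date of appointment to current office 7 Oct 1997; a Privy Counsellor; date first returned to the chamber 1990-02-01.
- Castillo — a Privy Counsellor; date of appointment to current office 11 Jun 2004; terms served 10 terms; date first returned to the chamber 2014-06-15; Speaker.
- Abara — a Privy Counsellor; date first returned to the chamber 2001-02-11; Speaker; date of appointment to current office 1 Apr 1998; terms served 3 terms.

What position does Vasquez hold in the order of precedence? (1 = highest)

5

By parliamentary office: Castillo, Sorensen, Kapoor, Abara, Vasquez, Mendoza, Szabo and Vance (Speaker); then Achebe (Deputy Speaker).
Among Castillo, Sorensen, Kapoor, Abara, Vasquez, Mendoza, Szabo and Vance, by terms served (higher first): Castillo (10 terms) before Sorensen (9 terms) before Kapoor (7 terms) before Abara (3 terms) before Vasquez (2 terms) before Mendoza, Szabo and Vance (1 term).
Mendoza, Szabo and Vance all have date first returned to the chamber 1990-02-01, so the next rule applies.
Mendoza, Szabo and Vance are each a Privy Counsellor, so the next rule applies.
Among Mendoza, Szabo and Vance, alphabetically by surname: Mendoza before Szabo before Vance.
Order: Castillo, Sorensen, Kapoor, Abara, Vasquez, Mendoza, Szabo, Vance, Achebe. So position 5.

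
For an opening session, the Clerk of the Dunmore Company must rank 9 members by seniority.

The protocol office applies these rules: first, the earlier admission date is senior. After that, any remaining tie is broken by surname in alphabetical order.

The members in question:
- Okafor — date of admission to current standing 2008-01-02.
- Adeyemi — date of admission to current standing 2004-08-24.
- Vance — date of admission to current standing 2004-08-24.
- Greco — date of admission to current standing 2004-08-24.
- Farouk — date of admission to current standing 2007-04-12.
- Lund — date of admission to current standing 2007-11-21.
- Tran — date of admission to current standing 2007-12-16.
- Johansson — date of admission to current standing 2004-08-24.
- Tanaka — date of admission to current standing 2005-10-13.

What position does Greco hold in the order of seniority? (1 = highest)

2

By date of admission to current standing (earlier first): Adeyemi, Greco, Johansson and Vance (each 2004-08-24); then Tanaka (2005-10-13); then Farouk (2007-04-12); then Lund (2007-11-21); then Tran (2007-12-16); then Okafor (2008-01-02).
Among Adeyemi, Greco, Johansson and Vance, alphabetically by surname: Adeyemi before Greco before Johansson before Vance.
Order: Adeyemi, Greco, Johansson, Vance, Tanaka, Farouk, Lund, Tran, Okafor. So position 2.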